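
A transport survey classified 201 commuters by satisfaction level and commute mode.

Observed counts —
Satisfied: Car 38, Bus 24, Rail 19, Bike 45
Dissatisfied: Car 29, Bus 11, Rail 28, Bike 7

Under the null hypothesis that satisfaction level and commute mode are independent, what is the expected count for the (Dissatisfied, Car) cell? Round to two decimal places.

Row total (Dissatisfied) = 75; column total (Car) = 67; grand total N = 201.
Expected count = (row total × column total) / N = 75 × 67 / 201 = 25.00.

25.00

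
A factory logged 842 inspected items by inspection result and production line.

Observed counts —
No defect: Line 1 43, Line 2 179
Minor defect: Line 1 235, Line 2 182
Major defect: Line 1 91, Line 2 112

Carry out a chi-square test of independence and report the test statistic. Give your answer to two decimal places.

Row totals: 222, 417, 203. Column totals: 369, 473. Grand total N = 842.
Expected counts (row total × column total / N):
  No defect, Line 1: 222×369/842 = 97.2898
  No defect, Line 2: 222×473/842 = 124.7102
  Minor defect, Line 1: 417×369/842 = 182.7470
  Minor defect, Line 2: 417×473/842 = 234.2530
  Major defect, Line 1: 203×369/842 = 88.9632
  Major defect, Line 2: 203×473/842 = 114.0368
Contributions (O − E)²/E:
  (43 − 97.2898)²/97.2898 = 30.2949
  (179 − 124.7102)²/124.7102 = 23.6339
  (235 − 182.7470)²/182.7470 = 14.9407
  (182 − 234.2530)²/234.2530 = 11.6557
  (91 − 88.9632)²/88.9632 = 0.0466
  (112 − 114.0368)²/114.0368 = 0.0364
χ² = 30.2949 + 23.6339 + 14.9407 + 11.6557 + 0.0466 + 0.0364 = 80.61

80.61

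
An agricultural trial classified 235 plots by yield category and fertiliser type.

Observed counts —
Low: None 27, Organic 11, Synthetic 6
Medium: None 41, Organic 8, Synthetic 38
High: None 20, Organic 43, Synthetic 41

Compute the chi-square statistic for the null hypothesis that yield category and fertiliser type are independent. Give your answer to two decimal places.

Row totals: 44, 87, 104. Column totals: 88, 62, 85. Grand total N = 235.
Expected counts (row total × column total / N):
  Low, None: 44×88/235 = 16.477
  Low, Organic: 44×62/235 = 11.609
  Low, Synthetic: 44×85/235 = 15.915
  Medium, None: 87×88/235 = 32.579
  Medium, Organic: 87×62/235 = 22.953
  Medium, Synthetic: 87×85/235 = 31.468
  High, None: 104×88/235 = 38.945
  High, Organic: 104×62/235 = 27.438
  High, Synthetic: 104×85/235 = 37.617
Contributions (O − E)²/E:
  (27 − 16.477)²/16.477 = 6.7205
  (11 − 11.609)²/11.609 = 0.0319
  (6 − 15.915)²/15.915 = 6.1770
  (41 − 32.579)²/32.579 = 2.1767
  (8 − 22.953)²/22.953 = 9.7413
  (38 − 31.468)²/31.468 = 1.3559
  (20 − 38.945)²/38.945 = 9.2159
  (43 − 27.438)²/27.438 = 8.8263
  (41 − 37.617)²/37.617 = 0.3042
χ² = 6.7205 + 0.0319 + 6.1770 + 2.1767 + 9.7413 + 1.3559 + 9.2159 + 8.8263 + 0.3042 = 44.55

44.55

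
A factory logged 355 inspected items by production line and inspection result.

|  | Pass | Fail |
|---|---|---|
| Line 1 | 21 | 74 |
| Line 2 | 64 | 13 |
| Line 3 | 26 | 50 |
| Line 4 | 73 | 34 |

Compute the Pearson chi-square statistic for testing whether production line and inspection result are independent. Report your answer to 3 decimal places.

Row totals: 95, 77, 76, 107. Column totals: 184, 171. Grand total N = 355.
Expected counts (row total × column total / N):
  Line 1, Pass: 95×184/355 = 49.2394
  Line 1, Fail: 95×171/355 = 45.7606
  Line 2, Pass: 77×184/355 = 39.9099
  Line 2, Fail: 77×171/355 = 37.0901
  Line 3, Pass: 76×184/355 = 39.3915
  Line 3, Fail: 76×171/355 = 36.6085
  Line 4, Pass: 107×184/355 = 55.4592
  Line 4, Fail: 107×171/355 = 51.5408
Contributions (O − E)²/E:
  (21 − 49.2394)²/49.2394 = 16.1956
  (74 − 45.7606)²/45.7606 = 17.4269
  (64 − 39.9099)²/39.9099 = 14.5411
  (13 − 37.0901)²/37.0901 = 15.6466
  (26 − 39.3915)²/39.3915 = 4.5526
  (50 − 36.6085)²/36.6085 = 4.8987
  (73 − 55.4592)²/55.4592 = 5.5479
  (34 − 51.5408)²/51.5408 = 5.9696
χ² = 16.1956 + 17.4269 + 14.5411 + 15.6466 + 4.5526 + 4.8987 + 5.5479 + 5.9696 = 84.779

84.779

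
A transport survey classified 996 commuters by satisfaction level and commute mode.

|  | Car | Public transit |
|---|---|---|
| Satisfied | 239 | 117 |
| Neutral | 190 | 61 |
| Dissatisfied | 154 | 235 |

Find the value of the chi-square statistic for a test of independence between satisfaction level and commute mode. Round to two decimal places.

98.84

Row totals: 356, 251, 389. Column totals: 583, 413. Grand total N = 996.
Expected counts (row total × column total / N):
  Satisfied, Car: 356×583/996 = 208.382
  Satisfied, Public transit: 356×413/996 = 147.618
  Neutral, Car: 251×583/996 = 146.921
  Neutral, Public transit: 251×413/996 = 104.079
  Dissatisfied, Car: 389×583/996 = 227.698
  Dissatisfied, Public transit: 389×413/996 = 161.302
Contributions (O − E)²/E:
  (239 − 208.382)²/208.382 = 4.4988
  (117 − 147.618)²/147.618 = 6.3506
  (190 − 146.921)²/146.921 = 12.6313
  (61 − 104.079)²/104.079 = 17.8307
  (154 − 227.698)²/227.698 = 23.8535
  (235 − 161.302)²/161.302 = 33.6722
χ² = 4.4988 + 6.3506 + 12.6313 + 17.8307 + 23.8535 + 33.6722 = 98.84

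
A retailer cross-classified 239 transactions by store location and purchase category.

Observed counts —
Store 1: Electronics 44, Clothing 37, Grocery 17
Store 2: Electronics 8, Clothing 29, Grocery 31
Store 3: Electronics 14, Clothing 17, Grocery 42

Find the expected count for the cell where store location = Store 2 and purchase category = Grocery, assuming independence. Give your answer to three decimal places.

25.607

Row total (Store 2) = 68; column total (Grocery) = 90; grand total N = 239.
Expected count = (row total × column total) / N = 68 × 90 / 239 = 25.607.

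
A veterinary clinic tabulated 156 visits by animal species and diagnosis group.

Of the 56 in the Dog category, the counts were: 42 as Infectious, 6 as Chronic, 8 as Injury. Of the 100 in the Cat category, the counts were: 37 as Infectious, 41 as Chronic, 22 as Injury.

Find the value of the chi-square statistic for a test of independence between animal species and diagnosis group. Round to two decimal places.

22.28

Row totals: 56, 100. Column totals: 79, 47, 30. Grand total N = 156.
Expected counts (row total × column total / N):
  Dog, Infectious: 56×79/156 = 28.359
  Dog, Chronic: 56×47/156 = 16.872
  Dog, Injury: 56×30/156 = 10.769
  Cat, Infectious: 100×79/156 = 50.641
  Cat, Chronic: 100×47/156 = 30.128
  Cat, Injury: 100×30/156 = 19.231
Contributions (O − E)²/E:
  (42 − 28.359)²/28.359 = 6.5615
  (6 − 16.872)²/16.872 = 7.0057
  (8 − 10.769)²/10.769 = 0.7120
  (37 − 50.641)²/50.641 = 3.6744
  (41 − 30.128)²/30.128 = 3.9233
  (22 − 19.231)²/19.231 = 0.3987
χ² = 6.5615 + 7.0057 + 0.7120 + 3.6744 + 3.9233 + 0.3987 = 22.28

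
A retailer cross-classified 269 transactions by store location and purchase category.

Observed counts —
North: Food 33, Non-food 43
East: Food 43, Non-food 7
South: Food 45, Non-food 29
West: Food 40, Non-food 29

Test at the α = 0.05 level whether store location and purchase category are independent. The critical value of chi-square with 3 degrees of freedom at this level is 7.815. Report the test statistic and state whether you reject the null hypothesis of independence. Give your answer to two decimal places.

22.90; reject H₀

Row totals: 76, 50, 74, 69. Column totals: 161, 108. Grand total N = 269.
Expected counts (row total × column total / N):
  North, Food: 76×161/269 = 45.4870
  North, Non-food: 76×108/269 = 30.5130
  East, Food: 50×161/269 = 29.9257
  East, Non-food: 50×108/269 = 20.0743
  South, Food: 74×161/269 = 44.2900
  South, Non-food: 74×108/269 = 29.7100
  West, Food: 69×161/269 = 41.2974
  West, Non-food: 69×108/269 = 27.7026
Contributions (O − E)²/E:
  (33 − 45.4870)²/45.4870 = 3.4279
  (43 − 30.5130)²/30.5130 = 5.1101
  (43 − 29.9257)²/29.9257 = 5.7121
  (7 − 20.0743)²/20.0743 = 8.5152
  (45 − 44.2900)²/44.2900 = 0.0114
  (29 − 29.7100)²/29.7100 = 0.0170
  (40 − 41.2974)²/41.2974 = 0.0408
  (29 − 27.7026)²/27.7026 = 0.0608
χ² = 3.4279 + 5.1101 + 5.7121 + 8.5152 + 0.0114 + 0.0170 + 0.0408 + 0.0608 = 22.90
df = (4−1)(2−1) = 3. Since 22.90 > 7.815, reject the null hypothesis of independence at α = 0.05.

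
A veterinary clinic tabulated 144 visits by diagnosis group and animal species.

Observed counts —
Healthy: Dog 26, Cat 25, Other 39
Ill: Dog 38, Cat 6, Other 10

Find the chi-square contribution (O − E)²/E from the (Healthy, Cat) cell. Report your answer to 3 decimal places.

Row total (Healthy) = 90; column total (Cat) = 31; N = 144.
Expected count E = 90 × 31 / 144 = 19.3750.
Contribution = (O − E)²/E = (25 − 19.3750)² / 19.3750 = 1.633.

1.633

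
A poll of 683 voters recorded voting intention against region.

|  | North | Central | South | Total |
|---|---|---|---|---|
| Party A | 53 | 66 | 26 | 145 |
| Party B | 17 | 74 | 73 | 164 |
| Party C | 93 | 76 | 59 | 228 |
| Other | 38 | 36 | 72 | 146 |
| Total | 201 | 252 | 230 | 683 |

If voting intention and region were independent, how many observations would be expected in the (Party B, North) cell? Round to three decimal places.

48.264

Row total (Party B) = 164; column total (North) = 201; grand total N = 683.
Expected count = (row total × column total) / N = 164 × 201 / 683 = 48.264.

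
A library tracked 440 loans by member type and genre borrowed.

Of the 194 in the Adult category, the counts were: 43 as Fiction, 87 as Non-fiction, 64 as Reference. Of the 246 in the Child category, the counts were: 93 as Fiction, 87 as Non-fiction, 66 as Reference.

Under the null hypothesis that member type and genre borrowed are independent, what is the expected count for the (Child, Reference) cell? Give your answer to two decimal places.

Row total (Child) = 246; column total (Reference) = 130; grand total N = 440.
Expected count = (row total × column total) / N = 246 × 130 / 440 = 72.68.

72.68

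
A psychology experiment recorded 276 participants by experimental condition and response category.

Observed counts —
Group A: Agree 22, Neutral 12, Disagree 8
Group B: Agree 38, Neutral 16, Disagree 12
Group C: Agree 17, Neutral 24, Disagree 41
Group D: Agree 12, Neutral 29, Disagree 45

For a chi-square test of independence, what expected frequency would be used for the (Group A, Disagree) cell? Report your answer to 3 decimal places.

16.130

Row total (Group A) = 42; column total (Disagree) = 106; grand total N = 276.
Expected count = (row total × column total) / N = 42 × 106 / 276 = 16.130.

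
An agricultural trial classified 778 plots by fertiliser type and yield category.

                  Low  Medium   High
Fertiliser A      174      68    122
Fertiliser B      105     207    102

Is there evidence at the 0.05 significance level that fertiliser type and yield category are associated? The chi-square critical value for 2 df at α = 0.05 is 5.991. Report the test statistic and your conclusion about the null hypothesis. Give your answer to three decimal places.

Row totals: 364, 414. Column totals: 279, 275, 224. Grand total N = 778.
Expected counts (row total × column total / N):
  Fertiliser A, Low: 364×279/778 = 130.5347
  Fertiliser A, Medium: 364×275/778 = 128.6632
  Fertiliser A, High: 364×224/778 = 104.8021
  Fertiliser B, Low: 414×279/778 = 148.4653
  Fertiliser B, Medium: 414×275/778 = 146.3368
  Fertiliser B, High: 414×224/778 = 119.1979
Contributions (O − E)²/E:
  (174 − 130.5347)²/130.5347 = 14.4730
  (68 − 128.6632)²/128.6632 = 28.6020
  (122 − 104.8021)²/104.8021 = 2.8222
  (105 − 148.4653)²/148.4653 = 12.7251
  (207 − 146.3368)²/146.3368 = 25.1476
  (102 − 119.1979)²/119.1979 = 2.4813
χ² = 14.4730 + 28.6020 + 2.8222 + 12.7251 + 25.1476 + 2.4813 = 86.251
df = (2−1)(3−1) = 2. Since 86.251 > 5.991, reject the null hypothesis of independence at α = 0.05.

86.251; reject H₀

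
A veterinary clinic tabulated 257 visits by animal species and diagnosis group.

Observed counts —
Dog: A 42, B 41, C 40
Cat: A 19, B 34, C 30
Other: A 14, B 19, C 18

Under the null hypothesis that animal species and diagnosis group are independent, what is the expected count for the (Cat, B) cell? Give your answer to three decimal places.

Row total (Cat) = 83; column total (B) = 94; grand total N = 257.
Expected count = (row total × column total) / N = 83 × 94 / 257 = 30.358.

30.358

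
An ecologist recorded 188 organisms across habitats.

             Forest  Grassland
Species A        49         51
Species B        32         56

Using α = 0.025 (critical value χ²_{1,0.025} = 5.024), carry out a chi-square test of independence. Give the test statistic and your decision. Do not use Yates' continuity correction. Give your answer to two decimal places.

3.05; fail to reject H₀

Row totals: 100, 88. Column totals: 81, 107. Grand total N = 188.
Expected counts (row total × column total / N):
  Species A, Forest: 100×81/188 = 43.085
  Species A, Grassland: 100×107/188 = 56.915
  Species B, Forest: 88×81/188 = 37.915
  Species B, Grassland: 88×107/188 = 50.085
Contributions (O − E)²/E:
  (49 − 43.085)²/43.085 = 0.8121
  (51 − 56.915)²/56.915 = 0.6147
  (32 − 37.915)²/37.915 = 0.9228
  (56 − 50.085)²/50.085 = 0.6986
χ² = 0.8121 + 0.6147 + 0.9228 + 0.6986 = 3.05
df = (2−1)(2−1) = 1. Since 3.05 < 5.024, fail to reject the null hypothesis of independence at α = 0.025.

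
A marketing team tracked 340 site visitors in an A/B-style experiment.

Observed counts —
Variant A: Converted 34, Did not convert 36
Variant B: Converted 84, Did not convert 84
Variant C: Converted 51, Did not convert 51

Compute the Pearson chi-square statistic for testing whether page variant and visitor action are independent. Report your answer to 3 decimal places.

Row totals: 70, 168, 102. Column totals: 169, 171. Grand total N = 340.
Expected counts (row total × column total / N):
  Variant A, Converted: 70×169/340 = 34.7941
  Variant A, Did not convert: 70×171/340 = 35.2059
  Variant B, Converted: 168×169/340 = 83.5059
  Variant B, Did not convert: 168×171/340 = 84.4941
  Variant C, Converted: 102×169/340 = 50.7000
  Variant C, Did not convert: 102×171/340 = 51.3000
Contributions (O − E)²/E:
  (34 − 34.7941)²/34.7941 = 0.0181
  (36 − 35.2059)²/35.2059 = 0.0179
  (84 − 83.5059)²/83.5059 = 0.0029
  (84 − 84.4941)²/84.4941 = 0.0029
  (51 − 50.7000)²/50.7000 = 0.0018
  (51 − 51.3000)²/51.3000 = 0.0018
χ² = 0.0181 + 0.0179 + 0.0029 + 0.0029 + 0.0018 + 0.0018 = 0.045

0.045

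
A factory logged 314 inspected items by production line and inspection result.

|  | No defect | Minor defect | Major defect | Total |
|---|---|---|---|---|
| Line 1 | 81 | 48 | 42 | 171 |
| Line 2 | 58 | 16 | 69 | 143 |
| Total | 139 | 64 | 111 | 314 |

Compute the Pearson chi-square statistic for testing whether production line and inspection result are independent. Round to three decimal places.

Grand total N = 314.
Expected counts (row total × column total / N):
  Line 1, No defect: 171×139/314 = 75.6975
  Line 1, Minor defect: 171×64/314 = 34.8535
  Line 1, Major defect: 171×111/314 = 60.4490
  Line 2, No defect: 143×139/314 = 63.3025
  Line 2, Minor defect: 143×64/314 = 29.1465
  Line 2, Major defect: 143×111/314 = 50.5510
Contributions (O − E)²/E:
  (81 − 75.6975)²/75.6975 = 0.3714
  (48 − 34.8535)²/34.8535 = 4.9588
  (42 − 60.4490)²/60.4490 = 5.6306
  (58 − 63.3025)²/63.3025 = 0.4442
  (16 − 29.1465)²/29.1465 = 5.9297
  (69 − 50.5510)²/50.5510 = 6.7331
χ² = 0.3714 + 4.9588 + 5.6306 + 0.4442 + 5.9297 + 6.7331 = 24.068

24.068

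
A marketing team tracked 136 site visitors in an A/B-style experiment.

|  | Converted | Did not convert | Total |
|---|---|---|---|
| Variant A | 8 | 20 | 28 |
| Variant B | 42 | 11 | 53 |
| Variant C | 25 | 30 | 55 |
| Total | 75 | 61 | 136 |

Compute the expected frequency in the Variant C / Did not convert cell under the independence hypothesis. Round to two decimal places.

Row total (Variant C) = 55; column total (Did not convert) = 61; grand total N = 136.
Expected count = (row total × column total) / N = 55 × 61 / 136 = 24.67.

24.67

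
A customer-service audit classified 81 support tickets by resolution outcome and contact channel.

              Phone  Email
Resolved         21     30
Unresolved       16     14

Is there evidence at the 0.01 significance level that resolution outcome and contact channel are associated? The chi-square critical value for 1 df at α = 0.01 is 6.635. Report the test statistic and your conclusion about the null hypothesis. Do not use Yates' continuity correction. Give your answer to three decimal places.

Row totals: 51, 30. Column totals: 37, 44. Grand total N = 81.
Expected counts (row total × column total / N):
  Resolved, Phone: 51×37/81 = 23.2963
  Resolved, Email: 51×44/81 = 27.7037
  Unresolved, Phone: 30×37/81 = 13.7037
  Unresolved, Email: 30×44/81 = 16.2963
Contributions (O − E)²/E:
  (21 − 23.2963)²/23.2963 = 0.2263
  (30 − 27.7037)²/27.7037 = 0.1903
  (16 − 13.7037)²/13.7037 = 0.3848
  (14 − 16.2963)²/16.2963 = 0.3236
χ² = 0.2263 + 0.1903 + 0.3848 + 0.3236 = 1.125
df = (2−1)(2−1) = 1. Since 1.125 < 6.635, fail to reject the null hypothesis of independence at α = 0.01.

1.125; fail to reject H₀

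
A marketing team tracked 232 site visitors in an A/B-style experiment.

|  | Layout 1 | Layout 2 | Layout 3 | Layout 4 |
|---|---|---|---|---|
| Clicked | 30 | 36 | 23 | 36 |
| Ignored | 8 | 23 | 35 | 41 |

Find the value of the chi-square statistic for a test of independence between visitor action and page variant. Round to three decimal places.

Row totals: 125, 107. Column totals: 38, 59, 58, 77. Grand total N = 232.
Expected counts (row total × column total / N):
  Clicked, Layout 1: 125×38/232 = 20.4741
  Clicked, Layout 2: 125×59/232 = 31.7888
  Clicked, Layout 3: 125×58/232 = 31.2500
  Clicked, Layout 4: 125×77/232 = 41.4871
  Ignored, Layout 1: 107×38/232 = 17.5259
  Ignored, Layout 2: 107×59/232 = 27.2112
  Ignored, Layout 3: 107×58/232 = 26.7500
  Ignored, Layout 4: 107×77/232 = 35.5129
Contributions (O − E)²/E:
  (30 − 20.4741)²/20.4741 = 4.4321
  (36 − 31.7888)²/31.7888 = 0.5579
  (23 − 31.2500)²/31.2500 = 2.1780
  (36 − 41.4871)²/41.4871 = 0.7257
  (8 − 17.5259)²/17.5259 = 5.1776
  (23 − 27.2112)²/27.2112 = 0.6517
  (35 − 26.7500)²/26.7500 = 2.5444
  (41 − 35.5129)²/35.5129 = 0.8478
χ² = 4.4321 + 0.5579 + 2.1780 + 0.7257 + 5.1776 + 0.6517 + 2.5444 + 0.8478 = 17.115

17.115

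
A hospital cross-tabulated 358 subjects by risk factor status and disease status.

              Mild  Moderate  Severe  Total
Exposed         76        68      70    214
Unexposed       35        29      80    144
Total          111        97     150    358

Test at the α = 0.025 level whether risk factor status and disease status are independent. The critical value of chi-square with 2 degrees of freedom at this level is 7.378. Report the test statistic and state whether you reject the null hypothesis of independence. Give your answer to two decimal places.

18.51; reject H₀

Grand total N = 358.
Expected counts (row total × column total / N):
  Exposed, Mild: 214×111/358 = 66.352
  Exposed, Moderate: 214×97/358 = 57.983
  Exposed, Severe: 214×150/358 = 89.665
  Unexposed, Mild: 144×111/358 = 44.648
  Unexposed, Moderate: 144×97/358 = 39.017
  Unexposed, Severe: 144×150/358 = 60.335
Contributions (O − E)²/E:
  (76 − 66.352)²/66.352 = 1.4029
  (68 − 57.983)²/57.983 = 1.7305
  (70 − 89.665)²/89.665 = 4.3129
  (35 − 44.648)²/44.648 = 2.0848
  (29 − 39.017)²/39.017 = 2.5717
  (80 − 60.335)²/60.335 = 6.4094
χ² = 1.4029 + 1.7305 + 4.3129 + 2.0848 + 2.5717 + 6.4094 = 18.51
df = (2−1)(3−1) = 2. Since 18.51 > 7.378, reject the null hypothesis of independence at α = 0.025.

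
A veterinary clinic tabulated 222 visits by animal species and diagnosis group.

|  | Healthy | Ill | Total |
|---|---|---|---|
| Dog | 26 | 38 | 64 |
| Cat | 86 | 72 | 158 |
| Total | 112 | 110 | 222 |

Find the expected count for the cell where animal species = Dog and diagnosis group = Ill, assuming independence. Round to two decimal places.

Row total (Dog) = 64; column total (Ill) = 110; grand total N = 222.
Expected count = (row total × column total) / N = 64 × 110 / 222 = 31.71.

31.71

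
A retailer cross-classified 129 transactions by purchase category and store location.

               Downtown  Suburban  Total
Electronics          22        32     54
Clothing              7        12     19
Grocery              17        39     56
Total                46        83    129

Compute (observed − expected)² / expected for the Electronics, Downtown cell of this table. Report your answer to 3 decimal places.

0.391

Row total (Electronics) = 54; column total (Downtown) = 46; N = 129.
Expected count E = 54 × 46 / 129 = 19.2558.
Contribution = (O − E)²/E = (22 − 19.2558)² / 19.2558 = 0.391.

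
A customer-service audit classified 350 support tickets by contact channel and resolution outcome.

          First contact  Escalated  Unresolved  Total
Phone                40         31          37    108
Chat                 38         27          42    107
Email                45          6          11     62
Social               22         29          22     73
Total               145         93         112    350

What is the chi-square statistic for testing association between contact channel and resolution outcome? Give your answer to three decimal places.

35.796

Grand total N = 350.
Expected counts (row total × column total / N):
  Phone, First contact: 108×145/350 = 44.74286
  Phone, Escalated: 108×93/350 = 28.69714
  Phone, Unresolved: 108×112/350 = 34.56000
  Chat, First contact: 107×145/350 = 44.32857
  Chat, Escalated: 107×93/350 = 28.43143
  Chat, Unresolved: 107×112/350 = 34.24000
  Email, First contact: 62×145/350 = 25.68571
  Email, Escalated: 62×93/350 = 16.47429
  Email, Unresolved: 62×112/350 = 19.84000
  Social, First contact: 73×145/350 = 30.24286
  Social, Escalated: 73×93/350 = 19.39714
  Social, Unresolved: 73×112/350 = 23.36000
Contributions (O − E)²/E:
  (40 − 44.74286)²/44.74286 = 0.5028
  (31 − 28.69714)²/28.69714 = 0.1848
  (37 − 34.56000)²/34.56000 = 0.1723
  (38 − 44.32857)²/44.32857 = 0.9035
  (27 − 28.43143)²/28.43143 = 0.0721
  (42 − 34.24000)²/34.24000 = 1.7587
  (45 − 25.68571)²/25.68571 = 14.5233
  (6 − 16.47429)²/16.47429 = 6.6595
  (11 − 19.84000)²/19.84000 = 3.9388
  (22 − 30.24286)²/30.24286 = 2.2466
  (29 − 19.39714)²/19.39714 = 4.7540
  (22 − 23.36000)²/23.36000 = 0.0792
χ² = 0.5028 + 0.1848 + 0.1723 + 0.9035 + 0.0721 + 1.7587 + 14.5233 + 6.6595 + 3.9388 + 2.2466 + 4.7540 + 0.0792 = 35.796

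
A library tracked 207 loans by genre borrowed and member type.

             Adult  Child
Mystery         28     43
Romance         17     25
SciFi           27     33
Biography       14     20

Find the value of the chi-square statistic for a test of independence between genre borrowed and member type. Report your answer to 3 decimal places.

0.447

Row totals: 71, 42, 60, 34. Column totals: 86, 121. Grand total N = 207.
Expected counts (row total × column total / N):
  Mystery, Adult: 71×86/207 = 29.4976
  Mystery, Child: 71×121/207 = 41.5024
  Romance, Adult: 42×86/207 = 17.4493
  Romance, Child: 42×121/207 = 24.5507
  SciFi, Adult: 60×86/207 = 24.9275
  SciFi, Child: 60×121/207 = 35.0725
  Biography, Adult: 34×86/207 = 14.1256
  Biography, Child: 34×121/207 = 19.8744
Contributions (O − E)²/E:
  (28 − 29.4976)²/29.4976 = 0.0760
  (43 − 41.5024)²/41.5024 = 0.0540
  (17 − 17.4493)²/17.4493 = 0.0116
  (25 − 24.5507)²/24.5507 = 0.0082
  (27 − 24.9275)²/24.9275 = 0.1723
  (33 − 35.0725)²/35.0725 = 0.1225
  (14 − 14.1256)²/14.1256 = 0.0011
  (20 − 19.8744)²/19.8744 = 0.0008
χ² = 0.0760 + 0.0540 + 0.0116 + 0.0082 + 0.1723 + 0.1225 + 0.0011 + 0.0008 = 0.447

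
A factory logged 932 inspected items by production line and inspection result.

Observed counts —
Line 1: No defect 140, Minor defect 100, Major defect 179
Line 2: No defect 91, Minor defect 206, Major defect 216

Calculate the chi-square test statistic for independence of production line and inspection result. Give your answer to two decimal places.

Row totals: 419, 513. Column totals: 231, 306, 395. Grand total N = 932.
Expected counts (row total × column total / N):
  Line 1, No defect: 419×231/932 = 103.851
  Line 1, Minor defect: 419×306/932 = 137.569
  Line 1, Major defect: 419×395/932 = 177.580
  Line 2, No defect: 513×231/932 = 127.149
  Line 2, Minor defect: 513×306/932 = 168.431
  Line 2, Major defect: 513×395/932 = 217.420
Contributions (O − E)²/E:
  (140 − 103.851)²/103.851 = 12.5829
  (100 − 137.569)²/137.569 = 10.2598
  (179 − 177.580)²/177.580 = 0.0114
  (91 − 127.149)²/127.149 = 10.2773
  (206 − 168.431)²/168.431 = 8.3799
  (216 − 217.420)²/217.420 = 0.0093
χ² = 12.5829 + 10.2598 + 0.0114 + 10.2773 + 8.3799 + 0.0093 = 41.52

41.52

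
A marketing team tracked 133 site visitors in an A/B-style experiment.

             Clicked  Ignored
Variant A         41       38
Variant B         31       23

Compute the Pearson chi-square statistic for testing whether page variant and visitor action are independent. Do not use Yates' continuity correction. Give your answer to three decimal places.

Row totals: 79, 54. Column totals: 72, 61. Grand total N = 133.
Expected counts (row total × column total / N):
  Variant A, Clicked: 79×72/133 = 42.7669
  Variant A, Ignored: 79×61/133 = 36.2331
  Variant B, Clicked: 54×72/133 = 29.2331
  Variant B, Ignored: 54×61/133 = 24.7669
Contributions (O − E)²/E:
  (41 − 42.7669)²/42.7669 = 0.0730
  (38 − 36.2331)²/36.2331 = 0.0862
  (31 − 29.2331)²/29.2331 = 0.1068
  (23 − 24.7669)²/24.7669 = 0.1261
χ² = 0.0730 + 0.0862 + 0.1068 + 0.1261 = 0.392

0.392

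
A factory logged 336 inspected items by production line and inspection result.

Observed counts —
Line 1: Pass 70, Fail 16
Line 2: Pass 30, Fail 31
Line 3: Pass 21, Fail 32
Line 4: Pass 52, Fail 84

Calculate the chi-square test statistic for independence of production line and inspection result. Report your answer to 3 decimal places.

43.477

Row totals: 86, 61, 53, 136. Column totals: 173, 163. Grand total N = 336.
Expected counts (row total × column total / N):
  Line 1, Pass: 86×173/336 = 44.2798
  Line 1, Fail: 86×163/336 = 41.7202
  Line 2, Pass: 61×173/336 = 31.4077
  Line 2, Fail: 61×163/336 = 29.5923
  Line 3, Pass: 53×173/336 = 27.2887
  Line 3, Fail: 53×163/336 = 25.7113
  Line 4, Pass: 136×173/336 = 70.0238
  Line 4, Fail: 136×163/336 = 65.9762
Contributions (O − E)²/E:
  (70 − 44.2798)²/44.2798 = 14.9397
  (16 − 41.7202)²/41.7202 = 15.8563
  (30 − 31.4077)²/31.4077 = 0.0631
  (31 − 29.5923)²/29.5923 = 0.0670
  (21 − 27.2887)²/27.2887 = 1.4492
  (32 − 25.7113)²/25.7113 = 1.5381
  (52 − 70.0238)²/70.0238 = 4.6392
  (84 − 65.9762)²/65.9762 = 4.9239
χ² = 14.9397 + 15.8563 + 0.0631 + 0.0670 + 1.4492 + 1.5381 + 4.6392 + 4.9239 = 43.477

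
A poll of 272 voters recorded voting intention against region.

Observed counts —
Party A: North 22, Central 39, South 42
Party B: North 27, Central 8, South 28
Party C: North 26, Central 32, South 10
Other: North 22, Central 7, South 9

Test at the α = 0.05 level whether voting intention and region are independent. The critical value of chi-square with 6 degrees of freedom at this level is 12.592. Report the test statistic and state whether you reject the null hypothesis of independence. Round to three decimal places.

Row totals: 103, 63, 68, 38. Column totals: 97, 86, 89. Grand total N = 272.
Expected counts (row total × column total / N):
  Party A, North: 103×97/272 = 36.7316
  Party A, Central: 103×86/272 = 32.5662
  Party A, South: 103×89/272 = 33.7022
  Party B, North: 63×97/272 = 22.4669
  Party B, Central: 63×86/272 = 19.9191
  Party B, South: 63×89/272 = 20.6140
  Party C, North: 68×97/272 = 24.2500
  Party C, Central: 68×86/272 = 21.5000
  Party C, South: 68×89/272 = 22.2500
  Other, North: 38×97/272 = 13.5515
  Other, Central: 38×86/272 = 12.0147
  Other, South: 38×89/272 = 12.4338
Contributions (O − E)²/E:
  (22 − 36.7316)²/36.7316 = 5.9083
  (39 − 32.5662)²/32.5662 = 1.2711
  (42 − 33.7022)²/33.7022 = 2.0430
  (27 − 22.4669)²/22.4669 = 0.9146
  (8 − 19.9191)²/19.9191 = 7.1321
  (28 − 20.6140)²/20.6140 = 2.6464
  (26 − 24.2500)²/24.2500 = 0.1263
  (32 − 21.5000)²/21.5000 = 5.1279
  (10 − 22.2500)²/22.2500 = 6.7444
  (22 − 13.5515)²/13.5515 = 5.2671
  (7 − 12.0147)²/12.0147 = 2.0930
  (9 − 12.4338)²/12.4338 = 0.9483
χ² = 5.9083 + 1.2711 + 2.0430 + 0.9146 + 7.1321 + 2.6464 + 0.1263 + 5.1279 + 6.7444 + 5.2671 + 2.0930 + 0.9483 = 40.223
df = (4−1)(3−1) = 6. Since 40.223 > 12.592, reject the null hypothesis of independence at α = 0.05.

40.223; reject H₀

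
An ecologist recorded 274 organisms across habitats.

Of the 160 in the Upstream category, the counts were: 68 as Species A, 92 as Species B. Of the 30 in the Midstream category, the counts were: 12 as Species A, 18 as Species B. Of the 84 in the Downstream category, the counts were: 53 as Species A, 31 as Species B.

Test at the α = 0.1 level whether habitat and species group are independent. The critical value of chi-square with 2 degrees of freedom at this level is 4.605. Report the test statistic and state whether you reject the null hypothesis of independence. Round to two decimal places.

Row totals: 160, 30, 84. Column totals: 133, 141. Grand total N = 274.
Expected counts (row total × column total / N):
  Upstream, Species A: 160×133/274 = 77.664
  Upstream, Species B: 160×141/274 = 82.336
  Midstream, Species A: 30×133/274 = 14.562
  Midstream, Species B: 30×141/274 = 15.438
  Downstream, Species A: 84×133/274 = 40.774
  Downstream, Species B: 84×141/274 = 43.226
Contributions (O − E)²/E:
  (68 − 77.664)²/77.664 = 1.2025
  (92 − 82.336)²/82.336 = 1.1343
  (12 − 14.562)²/14.562 = 0.4508
  (18 − 15.438)²/15.438 = 0.4252
  (53 − 40.774)²/40.774 = 3.6659
  (31 − 43.226)²/43.226 = 3.4580
χ² = 1.2025 + 1.1343 + 0.4508 + 0.4252 + 3.6659 + 3.4580 = 10.34
df = (3−1)(2−1) = 2. Since 10.34 > 4.605, reject the null hypothesis of independence at α = 0.1.

10.34; reject H₀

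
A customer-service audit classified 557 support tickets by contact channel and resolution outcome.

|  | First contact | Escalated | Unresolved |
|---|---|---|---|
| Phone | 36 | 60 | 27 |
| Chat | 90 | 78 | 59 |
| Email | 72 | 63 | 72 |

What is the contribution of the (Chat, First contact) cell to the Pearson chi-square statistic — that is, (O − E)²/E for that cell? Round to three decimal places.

1.073

Row total (Chat) = 227; column total (First contact) = 198; N = 557.
Expected count E = 227 × 198 / 557 = 80.6930.
Contribution = (O − E)²/E = (90 − 80.6930)² / 80.6930 = 1.073.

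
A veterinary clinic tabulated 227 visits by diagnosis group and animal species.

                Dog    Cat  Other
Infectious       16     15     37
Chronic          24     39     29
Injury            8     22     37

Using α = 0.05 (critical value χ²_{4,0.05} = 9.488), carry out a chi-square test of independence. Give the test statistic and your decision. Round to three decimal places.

Row totals: 68, 92, 67. Column totals: 48, 76, 103. Grand total N = 227.
Expected counts (row total × column total / N):
  Infectious, Dog: 68×48/227 = 14.3789
  Infectious, Cat: 68×76/227 = 22.7665
  Infectious, Other: 68×103/227 = 30.8546
  Chronic, Dog: 92×48/227 = 19.4537
  Chronic, Cat: 92×76/227 = 30.8018
  Chronic, Other: 92×103/227 = 41.7445
  Injury, Dog: 67×48/227 = 14.1674
  Injury, Cat: 67×76/227 = 22.4317
  Injury, Other: 67×103/227 = 30.4009
Contributions (O − E)²/E:
  (16 − 14.3789)²/14.3789 = 0.1828
  (15 − 22.7665)²/22.7665 = 2.6494
  (37 − 30.8546)²/30.8546 = 1.2240
  (24 − 19.4537)²/19.4537 = 1.0625
  (39 − 30.8018)²/30.8018 = 2.1820
  (29 − 41.7445)²/41.7445 = 3.8909
  (8 − 14.1674)²/14.1674 = 2.6848
  (22 − 22.4317)²/22.4317 = 0.0083
  (37 − 30.4009)²/30.4009 = 1.4325
χ² = 0.1828 + 2.6494 + 1.2240 + 1.0625 + 2.1820 + 3.8909 + 2.6848 + 0.0083 + 1.4325 = 15.317
df = (3−1)(3−1) = 4. Since 15.317 > 9.488, reject the null hypothesis of independence at α = 0.05.

15.317; reject H₀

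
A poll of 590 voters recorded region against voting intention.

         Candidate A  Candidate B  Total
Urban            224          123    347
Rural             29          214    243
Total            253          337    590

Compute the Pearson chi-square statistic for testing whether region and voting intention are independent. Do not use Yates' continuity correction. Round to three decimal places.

Grand total N = 590.
Expected counts (row total × column total / N):
  Urban, Candidate A: 347×253/590 = 148.7983
  Urban, Candidate B: 347×337/590 = 198.2017
  Rural, Candidate A: 243×253/590 = 104.2017
  Rural, Candidate B: 243×337/590 = 138.7983
Contributions (O − E)²/E:
  (224 − 148.7983)²/148.7983 = 38.0065
  (123 − 198.2017)²/198.2017 = 28.5330
  (29 − 104.2017)²/104.2017 = 54.2726
  (214 − 138.7983)²/138.7983 = 40.7447
χ² = 38.0065 + 28.5330 + 54.2726 + 40.7447 = 161.557

161.557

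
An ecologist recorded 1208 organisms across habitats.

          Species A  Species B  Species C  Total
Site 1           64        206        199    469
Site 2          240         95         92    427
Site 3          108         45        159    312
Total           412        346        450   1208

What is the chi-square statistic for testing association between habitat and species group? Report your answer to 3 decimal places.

232.486

Grand total N = 1208.
Expected counts (row total × column total / N):
  Site 1, Species A: 469×412/1208 = 159.9570
  Site 1, Species B: 469×346/1208 = 134.3328
  Site 1, Species C: 469×450/1208 = 174.7103
  Site 2, Species A: 427×412/1208 = 145.6325
  Site 2, Species B: 427×346/1208 = 122.3030
  Site 2, Species C: 427×450/1208 = 159.0646
  Site 3, Species A: 312×412/1208 = 106.4106
  Site 3, Species B: 312×346/1208 = 89.3642
  Site 3, Species C: 312×450/1208 = 116.2252
Contributions (O − E)²/E:
  (64 − 159.9570)²/159.9570 = 57.5639
  (206 − 134.3328)²/134.3328 = 38.2348
  (199 − 174.7103)²/174.7103 = 3.3770
  (240 − 145.6325)²/145.6325 = 61.1486
  (95 − 122.3030)²/122.3030 = 6.0951
  (92 − 159.0646)²/159.0646 = 28.2757
  (108 − 106.4106)²/106.4106 = 0.0237
  (45 − 89.3642)²/89.3642 = 22.0243
  (159 − 116.2252)²/116.2252 = 15.7426
χ² = 57.5639 + 38.2348 + 3.3770 + 61.1486 + 6.0951 + 28.2757 + 0.0237 + 22.0243 + 15.7426 = 232.486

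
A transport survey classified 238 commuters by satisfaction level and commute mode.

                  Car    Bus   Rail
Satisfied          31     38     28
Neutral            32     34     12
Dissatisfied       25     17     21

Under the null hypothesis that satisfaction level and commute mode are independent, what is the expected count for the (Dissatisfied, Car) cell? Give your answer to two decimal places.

23.29

Row total (Dissatisfied) = 63; column total (Car) = 88; grand total N = 238.
Expected count = (row total × column total) / N = 63 × 88 / 238 = 23.29.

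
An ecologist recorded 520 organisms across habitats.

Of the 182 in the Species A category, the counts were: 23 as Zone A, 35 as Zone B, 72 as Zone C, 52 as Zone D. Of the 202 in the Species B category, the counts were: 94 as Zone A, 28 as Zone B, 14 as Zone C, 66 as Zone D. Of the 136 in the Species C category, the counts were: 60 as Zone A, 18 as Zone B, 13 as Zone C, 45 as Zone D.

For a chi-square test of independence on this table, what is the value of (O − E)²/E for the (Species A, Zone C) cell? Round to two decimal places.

Row total (Species A) = 182; column total (Zone C) = 99; N = 520.
Expected count E = 182 × 99 / 520 = 34.650.
Contribution = (O − E)²/E = (72 − 34.650)² / 34.650 = 40.26.

40.26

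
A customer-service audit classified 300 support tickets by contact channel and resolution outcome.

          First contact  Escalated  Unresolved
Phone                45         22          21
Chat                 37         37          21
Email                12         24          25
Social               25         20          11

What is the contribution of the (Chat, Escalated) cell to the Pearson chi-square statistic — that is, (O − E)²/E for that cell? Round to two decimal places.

0.59

Row total (Chat) = 95; column total (Escalated) = 103; N = 300.
Expected count E = 95 × 103 / 300 = 32.617.
Contribution = (O − E)²/E = (37 − 32.617)² / 32.617 = 0.59.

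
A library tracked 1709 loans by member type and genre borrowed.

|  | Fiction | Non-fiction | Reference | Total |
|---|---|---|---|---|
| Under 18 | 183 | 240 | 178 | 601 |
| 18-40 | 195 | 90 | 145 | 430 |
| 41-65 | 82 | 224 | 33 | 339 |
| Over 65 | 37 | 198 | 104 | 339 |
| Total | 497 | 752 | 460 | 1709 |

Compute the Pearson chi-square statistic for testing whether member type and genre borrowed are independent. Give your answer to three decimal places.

236.575

Grand total N = 1709.
Expected counts (row total × column total / N):
  Under 18, Fiction: 601×497/1709 = 174.778818
  Under 18, Non-fiction: 601×752/1709 = 264.454067
  Under 18, Reference: 601×460/1709 = 161.767115
  18-40, Fiction: 430×497/1709 = 125.049737
  18-40, Non-fiction: 430×752/1709 = 189.210064
  18-40, Reference: 430×460/1709 = 115.740199
  41-65, Fiction: 339×497/1709 = 98.585723
  41-65, Non-fiction: 339×752/1709 = 149.167934
  41-65, Reference: 339×460/1709 = 91.246343
  Over 65, Fiction: 339×497/1709 = 98.585723
  Over 65, Non-fiction: 339×752/1709 = 149.167934
  Over 65, Reference: 339×460/1709 = 91.246343
Contributions (O − E)²/E:
  (183 − 174.778818)²/174.778818 = 0.3867
  (240 − 264.454067)²/264.454067 = 2.2613
  (178 − 161.767115)²/161.767115 = 1.6289
  (195 − 125.049737)²/125.049737 = 39.1287
  (90 − 189.210064)²/189.210064 = 52.0196
  (145 − 115.740199)²/115.740199 = 7.3970
  (82 − 98.585723)²/98.585723 = 2.7903
  (224 − 149.167934)²/149.167934 = 37.5405
  (33 − 91.246343)²/91.246343 = 37.1811
  (37 − 98.585723)²/98.585723 = 38.4721
  (198 − 149.167934)²/149.167934 = 15.9858
  (104 − 91.246343)²/91.246343 = 1.7826
χ² = 0.3867 + 2.2613 + 1.6289 + 39.1287 + 52.0196 + 7.3970 + 2.7903 + 37.5405 + 37.1811 + 38.4721 + 15.9858 + 1.7826 = 236.575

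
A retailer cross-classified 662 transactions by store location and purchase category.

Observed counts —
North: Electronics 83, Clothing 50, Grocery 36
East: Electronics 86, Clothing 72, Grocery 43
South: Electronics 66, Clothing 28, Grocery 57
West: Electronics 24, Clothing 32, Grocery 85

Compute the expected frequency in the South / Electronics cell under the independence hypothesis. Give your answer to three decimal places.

59.077

Row total (South) = 151; column total (Electronics) = 259; grand total N = 662.
Expected count = (row total × column total) / N = 151 × 259 / 662 = 59.077.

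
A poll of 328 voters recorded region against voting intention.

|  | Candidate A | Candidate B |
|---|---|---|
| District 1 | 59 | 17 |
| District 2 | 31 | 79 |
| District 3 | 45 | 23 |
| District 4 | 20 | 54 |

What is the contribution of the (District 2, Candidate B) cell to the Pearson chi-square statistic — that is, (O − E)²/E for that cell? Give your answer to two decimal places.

7.59

Row total (District 2) = 110; column total (Candidate B) = 173; N = 328.
Expected count E = 110 × 173 / 328 = 58.018.
Contribution = (O − E)²/E = (79 − 58.018)² / 58.018 = 7.59.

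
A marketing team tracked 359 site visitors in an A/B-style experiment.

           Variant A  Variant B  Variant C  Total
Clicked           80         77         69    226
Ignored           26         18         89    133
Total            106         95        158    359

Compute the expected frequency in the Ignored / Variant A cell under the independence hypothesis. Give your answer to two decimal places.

39.27

Row total (Ignored) = 133; column total (Variant A) = 106; grand total N = 359.
Expected count = (row total × column total) / N = 133 × 106 / 359 = 39.27.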